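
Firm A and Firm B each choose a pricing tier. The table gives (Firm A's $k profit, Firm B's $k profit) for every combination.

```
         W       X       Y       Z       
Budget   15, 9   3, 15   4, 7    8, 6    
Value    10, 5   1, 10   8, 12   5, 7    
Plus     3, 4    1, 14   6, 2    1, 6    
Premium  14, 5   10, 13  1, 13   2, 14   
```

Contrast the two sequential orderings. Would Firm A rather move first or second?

second

If Firm A leads: Firm B's best replies are Budget→X, Value→Y, Plus→X, Premium→Z; Firm A's induced payoffs 3, 8, 1, 2; outcome (Value, Y), payoffs (8, 12).
If Firm B leads: Firm A's best replies are W→Budget, X→Premium, Y→Value, Z→Budget; Firm B's induced payoffs 9, 13, 12, 6; outcome (Premium, X), payoffs (10, 13).
Firm A gets 8 moving first and 10 moving second, so Firm A prefers to move second.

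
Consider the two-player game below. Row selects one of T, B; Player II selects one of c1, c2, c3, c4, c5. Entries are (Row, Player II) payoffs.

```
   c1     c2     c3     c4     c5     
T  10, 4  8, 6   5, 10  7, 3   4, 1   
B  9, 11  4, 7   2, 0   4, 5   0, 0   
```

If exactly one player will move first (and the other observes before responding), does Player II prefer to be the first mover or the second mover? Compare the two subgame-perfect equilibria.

second

If Row leads: Player II's best replies are T→c3, B→c1; Row's induced payoffs 5, 9; outcome (B, c1), payoffs (9, 11).
If Player II leads: Row's best replies are c1→T, c2→T, c3→T, c4→T, c5→T; Player II's induced payoffs 4, 6, 10, 3, 1; outcome (T, c3), payoffs (5, 10).
Player II gets 10 moving first and 11 moving second, so Player II prefers to move second.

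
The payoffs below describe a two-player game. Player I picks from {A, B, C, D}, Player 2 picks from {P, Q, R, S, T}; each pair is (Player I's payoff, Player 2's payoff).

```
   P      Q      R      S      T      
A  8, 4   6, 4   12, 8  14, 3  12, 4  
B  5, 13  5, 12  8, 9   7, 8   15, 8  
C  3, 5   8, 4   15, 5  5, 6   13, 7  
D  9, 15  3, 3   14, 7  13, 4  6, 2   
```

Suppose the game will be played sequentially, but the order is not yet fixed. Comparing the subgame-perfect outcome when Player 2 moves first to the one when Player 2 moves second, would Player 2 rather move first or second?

If Player I leads: Player 2's best replies are A→R, B→P, C→T, D→P; Player I's induced payoffs 12, 5, 13, 9; outcome (C, T), payoffs (13, 7).
If Player 2 leads: Player I's best replies are P→D, Q→C, R→C, S→A, T→B; Player 2's induced payoffs 15, 4, 5, 3, 8; outcome (D, P), payoffs (9, 15).
Player 2 gets 15 moving first and 7 moving second, so Player 2 prefers to move first.

first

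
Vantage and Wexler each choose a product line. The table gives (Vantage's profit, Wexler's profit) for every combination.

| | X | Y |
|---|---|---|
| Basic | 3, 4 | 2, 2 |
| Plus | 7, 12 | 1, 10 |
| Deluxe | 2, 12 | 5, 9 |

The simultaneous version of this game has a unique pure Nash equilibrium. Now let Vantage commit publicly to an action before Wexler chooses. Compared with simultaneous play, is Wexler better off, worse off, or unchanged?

unchanged

Backward induction with Vantage moving first.
- Basic: Wexler compares 4, 2 and picks X; Vantage would get 3.
- Plus: Wexler compares 12, 10 and picks X; Vantage would get 7.
- Deluxe: Wexler compares 12, 9 and picks X; Vantage would get 2.
Maximizing over 3, 7, 2, Vantage chooses Plus. Subgame-perfect outcome: (Plus, X) with payoffs (7, 12).
For the simultaneous game, intersect best replies.
Vantage's best replies: X→Plus; Y→Deluxe.
Wexler's best replies: Basic→X; Plus→X; Deluxe→X.
Only (Plus, X) has each player best-responding; Nash payoffs (7, 12).
Wexler earns 12 sequentially versus 12 at the Nash outcome: unchanged.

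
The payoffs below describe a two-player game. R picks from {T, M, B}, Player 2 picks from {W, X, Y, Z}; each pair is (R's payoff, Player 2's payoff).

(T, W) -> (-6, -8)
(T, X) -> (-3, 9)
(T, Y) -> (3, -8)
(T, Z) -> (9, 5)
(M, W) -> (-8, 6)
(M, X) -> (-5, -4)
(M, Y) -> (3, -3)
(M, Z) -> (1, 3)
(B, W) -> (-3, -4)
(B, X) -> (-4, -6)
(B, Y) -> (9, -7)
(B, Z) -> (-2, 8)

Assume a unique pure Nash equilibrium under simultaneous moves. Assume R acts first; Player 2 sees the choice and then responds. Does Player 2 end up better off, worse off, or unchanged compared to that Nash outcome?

Work backward from Player 2's decision.
- T: Player 2 compares -8, 9, -8, 5 and picks X; R would get -3.
- M: Player 2 compares 6, -4, -3, 3 and picks W; R would get -8.
- B: Player 2 compares -4, -6, -7, 8 and picks Z; R would get -2.
Maximizing over -3, -8, -2, R chooses B. Subgame-perfect outcome: (B, Z) with payoffs (-2, 8).
Under simultaneous play:
R's best replies: W→B; X→T; Y→B; Z→T.
Player 2's best replies: T→X; M→W; B→Z.
Only (T, X) has each player best-responding; Nash payoffs (-3, 9).
Player 2 earns 8 sequentially versus 9 at the Nash outcome: worse off.

worse off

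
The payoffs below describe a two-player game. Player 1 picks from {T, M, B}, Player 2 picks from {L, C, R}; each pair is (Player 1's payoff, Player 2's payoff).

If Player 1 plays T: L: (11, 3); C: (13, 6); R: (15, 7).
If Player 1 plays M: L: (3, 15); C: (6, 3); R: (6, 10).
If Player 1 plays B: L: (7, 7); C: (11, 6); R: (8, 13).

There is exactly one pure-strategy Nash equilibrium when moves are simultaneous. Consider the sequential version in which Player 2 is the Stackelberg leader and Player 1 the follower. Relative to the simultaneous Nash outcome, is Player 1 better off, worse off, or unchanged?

Solve by backward induction (Player 2 leads).
- L: BR = T, leader payoff 3.
- C: BR = T, leader payoff 6.
- R: BR = T, leader payoff 7.
Player 2's induced payoffs are 3, 6, 7, so Player 2 commits to R. Subgame-perfect outcome: (T, R) with payoffs (15, 7).
For the simultaneous game, intersect best replies.
Player 1's best replies: L→T; C→T; R→T.
Player 2's best replies: T→R; M→L; B→R.
The unique mutual best reply is (T, R), giving (15, 7).
Player 1 earns 15 sequentially versus 15 at the Nash outcome: unchanged.

unchanged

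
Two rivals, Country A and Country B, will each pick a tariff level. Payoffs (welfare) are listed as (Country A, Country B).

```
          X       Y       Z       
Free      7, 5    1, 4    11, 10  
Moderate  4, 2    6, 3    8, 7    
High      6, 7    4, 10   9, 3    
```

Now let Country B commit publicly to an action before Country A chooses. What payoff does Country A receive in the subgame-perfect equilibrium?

Solve by backward induction (Country B leads).
- X: Country A compares 7, 4, 6 and picks Free; Country B would get 5.
- Y: Country A compares 1, 6, 4 and picks Moderate; Country B would get 3.
- Z: Country A compares 11, 8, 9 and picks Free; Country B would get 10.
Country B's induced payoffs are 5, 3, 10, so Country B commits to Z. Subgame-perfect outcome: (Free, Z) with payoffs (11, 10).

11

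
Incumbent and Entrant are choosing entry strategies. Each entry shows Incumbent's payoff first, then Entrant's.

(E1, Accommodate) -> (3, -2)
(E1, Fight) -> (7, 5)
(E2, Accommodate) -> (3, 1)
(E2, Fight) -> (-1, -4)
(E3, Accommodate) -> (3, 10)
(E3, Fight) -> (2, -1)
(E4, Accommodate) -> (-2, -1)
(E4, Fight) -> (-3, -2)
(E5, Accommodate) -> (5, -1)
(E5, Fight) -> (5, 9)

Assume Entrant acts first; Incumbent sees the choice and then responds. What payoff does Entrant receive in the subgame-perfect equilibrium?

5

Incumbent best-responds to each possible Entrant move:
- Accommodate → Incumbent plays E5 (best of 3, 3, 3, -2, 5); Entrant gets -1.
- Fight → Incumbent plays E1 (best of 7, -1, 2, -3, 5); Entrant gets 5.
Entrant's induced payoffs are -1, 5, so Entrant commits to Fight. Subgame-perfect outcome: (E1, Fight) with payoffs (7, 5).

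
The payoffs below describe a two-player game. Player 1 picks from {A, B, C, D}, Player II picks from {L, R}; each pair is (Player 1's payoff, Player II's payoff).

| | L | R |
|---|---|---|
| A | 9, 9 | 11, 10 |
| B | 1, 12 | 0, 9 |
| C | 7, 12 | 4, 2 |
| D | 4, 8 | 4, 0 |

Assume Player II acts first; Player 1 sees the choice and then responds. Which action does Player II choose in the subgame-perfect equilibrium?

Work backward from Player 1's decision.
- L → Player 1 plays A (best of 9, 1, 7, 4); Player II gets 9.
- R → Player 1 plays A (best of 11, 0, 4, 4); Player II gets 10.
Maximizing over 9, 10, Player II chooses R. Subgame-perfect outcome: (A, R) with payoffs (11, 10).

R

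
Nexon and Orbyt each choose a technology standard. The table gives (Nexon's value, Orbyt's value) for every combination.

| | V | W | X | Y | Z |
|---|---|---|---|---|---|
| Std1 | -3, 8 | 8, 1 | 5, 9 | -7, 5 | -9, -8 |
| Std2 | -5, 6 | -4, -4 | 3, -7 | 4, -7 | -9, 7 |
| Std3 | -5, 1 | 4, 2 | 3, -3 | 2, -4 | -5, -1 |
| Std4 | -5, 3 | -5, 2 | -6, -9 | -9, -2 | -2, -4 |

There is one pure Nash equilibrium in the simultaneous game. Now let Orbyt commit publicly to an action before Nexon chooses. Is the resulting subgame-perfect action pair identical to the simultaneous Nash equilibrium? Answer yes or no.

Backward induction with Orbyt moving first.
- V: BR = Std1, leader payoff 8.
- W: BR = Std1, leader payoff 1.
- X: BR = Std1, leader payoff 9.
- Y: BR = Std2, leader payoff -7.
- Z: BR = Std4, leader payoff -4.
Among 8, 1, 9, -7, -4, the best is 9 at X. Subgame-perfect outcome: (Std1, X) with payoffs (5, 9).
For the simultaneous game, intersect best replies.
Nexon's best replies: V→Std1; W→Std1; X→Std1; Y→Std2; Z→Std4.
Orbyt's best replies: Std1→X; Std2→Z; Std3→W; Std4→V.
Only (Std1, X) has each player best-responding; Nash payoffs (5, 9).
Sequential outcome (Std1, X) coincides with the Nash profile (Std1, X).

yes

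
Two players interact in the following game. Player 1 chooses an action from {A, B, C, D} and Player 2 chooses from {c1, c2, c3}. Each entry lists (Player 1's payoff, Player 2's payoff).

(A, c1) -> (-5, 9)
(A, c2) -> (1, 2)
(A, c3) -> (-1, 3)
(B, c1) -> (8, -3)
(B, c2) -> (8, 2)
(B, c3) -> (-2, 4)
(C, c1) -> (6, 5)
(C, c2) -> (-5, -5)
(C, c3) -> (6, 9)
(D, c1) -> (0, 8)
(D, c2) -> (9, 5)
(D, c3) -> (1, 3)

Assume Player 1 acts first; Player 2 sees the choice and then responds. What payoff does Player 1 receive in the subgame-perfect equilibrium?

6

Work backward from Player 2's decision.
- A → Player 2 plays c1 (best of 9, 2, 3); Player 1 gets -5.
- B → Player 2 plays c3 (best of -3, 2, 4); Player 1 gets -2.
- C → Player 2 plays c3 (best of 5, -5, 9); Player 1 gets 6.
- D → Player 2 plays c1 (best of 8, 5, 3); Player 1 gets 0.
Among -5, -2, 6, 0, the best is 6 at C. Subgame-perfect outcome: (C, c3) with payoffs (6, 9).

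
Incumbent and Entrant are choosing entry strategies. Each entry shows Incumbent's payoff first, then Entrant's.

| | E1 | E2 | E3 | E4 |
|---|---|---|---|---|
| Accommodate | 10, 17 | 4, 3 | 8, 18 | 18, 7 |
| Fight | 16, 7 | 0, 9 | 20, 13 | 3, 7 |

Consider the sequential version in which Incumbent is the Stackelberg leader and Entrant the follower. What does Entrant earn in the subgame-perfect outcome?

13

Solve by backward induction (Incumbent leads).
- Accommodate: BR = E3, leader payoff 8.
- Fight: BR = E3, leader payoff 20.
Among 8, 20, the best is 20 at Fight. Subgame-perfect outcome: (Fight, E3) with payoffs (20, 13).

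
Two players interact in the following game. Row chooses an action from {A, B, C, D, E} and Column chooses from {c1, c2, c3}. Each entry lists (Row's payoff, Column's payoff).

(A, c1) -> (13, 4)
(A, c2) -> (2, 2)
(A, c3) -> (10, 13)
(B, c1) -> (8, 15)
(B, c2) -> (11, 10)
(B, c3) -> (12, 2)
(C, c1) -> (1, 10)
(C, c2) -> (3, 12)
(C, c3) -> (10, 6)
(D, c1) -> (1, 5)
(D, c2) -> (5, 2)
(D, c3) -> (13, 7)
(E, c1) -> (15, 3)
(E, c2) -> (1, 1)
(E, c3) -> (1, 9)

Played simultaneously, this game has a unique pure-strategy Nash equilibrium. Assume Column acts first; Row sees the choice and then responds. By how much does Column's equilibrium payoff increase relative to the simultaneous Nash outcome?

Work backward from Row's decision.
- c1: Row compares 13, 8, 1, 1, 15 and picks E; Column would get 3.
- c2: Row compares 2, 11, 3, 5, 1 and picks B; Column would get 10.
- c3: Row compares 10, 12, 10, 13, 1 and picks D; Column would get 7.
Among 3, 10, 7, the best is 10 at c2. Subgame-perfect outcome: (B, c2) with payoffs (11, 10).
For the simultaneous game, intersect best replies.
Row's best replies: c1→E; c2→B; c3→D.
Column's best replies: A→c3; B→c1; C→c2; D→c3; E→c3.
Only (D, c3) has each player best-responding; Nash payoffs (13, 7).
Column's commitment gain: 10 − 7 = 3.

3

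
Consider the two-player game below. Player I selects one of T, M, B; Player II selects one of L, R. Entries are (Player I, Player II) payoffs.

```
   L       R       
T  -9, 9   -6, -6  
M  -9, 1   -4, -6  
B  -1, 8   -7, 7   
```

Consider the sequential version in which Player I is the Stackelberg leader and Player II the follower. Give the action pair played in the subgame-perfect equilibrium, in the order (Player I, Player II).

Work backward from Player II's decision.
- T: BR = L, leader payoff -9.
- M: BR = L, leader payoff -9.
- B: BR = L, leader payoff -1.
Among -9, -9, -1, the best is -1 at B. Subgame-perfect outcome: (B, L) with payoffs (-1, 8).

(B, L)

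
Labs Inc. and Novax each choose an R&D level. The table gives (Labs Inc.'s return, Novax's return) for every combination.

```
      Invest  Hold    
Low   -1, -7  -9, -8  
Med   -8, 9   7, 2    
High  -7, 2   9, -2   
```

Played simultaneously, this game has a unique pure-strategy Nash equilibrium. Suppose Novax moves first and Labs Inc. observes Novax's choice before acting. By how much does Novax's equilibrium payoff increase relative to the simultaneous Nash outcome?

Labs Inc. best-responds to each possible Novax move:
- Invest → Labs Inc. plays Low (best of -1, -8, -7); Novax gets -7.
- Hold → Labs Inc. plays High (best of -9, 7, 9); Novax gets -2.
Novax's induced payoffs are -7, -2, so Novax commits to Hold. Subgame-perfect outcome: (High, Hold) with payoffs (9, -2).
Under simultaneous play:
Labs Inc.'s best replies: Invest→Low; Hold→High.
Novax's best replies: Low→Invest; Med→Invest; High→Invest.
Only (Low, Invest) has each player best-responding; Nash payoffs (-1, -7).
Novax's commitment gain: -2 − -7 = 5.

5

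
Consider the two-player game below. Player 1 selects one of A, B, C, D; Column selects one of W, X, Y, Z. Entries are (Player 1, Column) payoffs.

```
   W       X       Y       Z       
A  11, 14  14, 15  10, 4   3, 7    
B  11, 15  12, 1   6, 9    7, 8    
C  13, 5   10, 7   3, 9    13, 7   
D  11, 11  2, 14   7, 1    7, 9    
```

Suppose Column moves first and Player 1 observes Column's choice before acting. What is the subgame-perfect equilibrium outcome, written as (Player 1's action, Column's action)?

Solve by backward induction (Column leads).
- W: Player 1 compares 11, 11, 13, 11 and picks C; Column would get 5.
- X: Player 1 compares 14, 12, 10, 2 and picks A; Column would get 15.
- Y: Player 1 compares 10, 6, 3, 7 and picks A; Column would get 4.
- Z: Player 1 compares 3, 7, 13, 7 and picks C; Column would get 7.
Maximizing over 5, 15, 4, 7, Column chooses X. Subgame-perfect outcome: (A, X) with payoffs (14, 15).

(A, X)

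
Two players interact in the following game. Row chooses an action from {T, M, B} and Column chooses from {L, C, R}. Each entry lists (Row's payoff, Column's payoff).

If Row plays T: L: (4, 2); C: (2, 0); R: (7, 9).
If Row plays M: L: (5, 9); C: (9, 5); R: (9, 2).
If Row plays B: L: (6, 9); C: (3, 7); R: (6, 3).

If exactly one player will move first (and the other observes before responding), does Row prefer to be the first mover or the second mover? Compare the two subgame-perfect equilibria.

first

If Row leads: Column's best replies are T→R, M→L, B→L; Row's induced payoffs 7, 5, 6; outcome (T, R), payoffs (7, 9).
If Column leads: Row's best replies are L→B, C→M, R→M; Column's induced payoffs 9, 5, 2; outcome (B, L), payoffs (6, 9).
Row gets 7 moving first and 6 moving second, so Row prefers to move first.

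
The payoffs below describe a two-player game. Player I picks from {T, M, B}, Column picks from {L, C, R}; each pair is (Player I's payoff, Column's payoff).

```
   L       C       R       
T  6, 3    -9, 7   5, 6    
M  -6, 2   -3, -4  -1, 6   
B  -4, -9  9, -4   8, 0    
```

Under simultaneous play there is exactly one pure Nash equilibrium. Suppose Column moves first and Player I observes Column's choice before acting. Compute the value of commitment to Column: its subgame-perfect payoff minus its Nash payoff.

Solve by backward induction (Column leads).
- L: BR = T, leader payoff 3.
- C: BR = B, leader payoff -4.
- R: BR = B, leader payoff 0.
Column's induced payoffs are 3, -4, 0, so Column commits to L. Subgame-perfect outcome: (T, L) with payoffs (6, 3).
Under simultaneous play:
Player I's best replies: L→T; C→B; R→B.
Column's best replies: T→C; M→R; B→R.
Only (B, R) has each player best-responding; Nash payoffs (8, 0).
Column's commitment gain: 3 − 0 = 3.

3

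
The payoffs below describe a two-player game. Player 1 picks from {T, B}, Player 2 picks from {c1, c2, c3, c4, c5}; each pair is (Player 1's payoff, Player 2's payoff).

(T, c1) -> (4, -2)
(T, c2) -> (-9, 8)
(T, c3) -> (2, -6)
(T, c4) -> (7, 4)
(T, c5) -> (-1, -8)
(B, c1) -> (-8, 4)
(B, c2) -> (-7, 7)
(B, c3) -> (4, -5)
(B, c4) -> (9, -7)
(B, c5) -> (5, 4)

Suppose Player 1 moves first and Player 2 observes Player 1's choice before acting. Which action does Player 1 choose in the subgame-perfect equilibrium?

B

Work backward from Player 2's decision.
- T: Player 2 compares -2, 8, -6, 4, -8 and picks c2; Player 1 would get -9.
- B: Player 2 compares 4, 7, -5, -7, 4 and picks c2; Player 1 would get -7.
Player 1's induced payoffs are -9, -7, so Player 1 commits to B. Subgame-perfect outcome: (B, c2) with payoffs (-7, 7).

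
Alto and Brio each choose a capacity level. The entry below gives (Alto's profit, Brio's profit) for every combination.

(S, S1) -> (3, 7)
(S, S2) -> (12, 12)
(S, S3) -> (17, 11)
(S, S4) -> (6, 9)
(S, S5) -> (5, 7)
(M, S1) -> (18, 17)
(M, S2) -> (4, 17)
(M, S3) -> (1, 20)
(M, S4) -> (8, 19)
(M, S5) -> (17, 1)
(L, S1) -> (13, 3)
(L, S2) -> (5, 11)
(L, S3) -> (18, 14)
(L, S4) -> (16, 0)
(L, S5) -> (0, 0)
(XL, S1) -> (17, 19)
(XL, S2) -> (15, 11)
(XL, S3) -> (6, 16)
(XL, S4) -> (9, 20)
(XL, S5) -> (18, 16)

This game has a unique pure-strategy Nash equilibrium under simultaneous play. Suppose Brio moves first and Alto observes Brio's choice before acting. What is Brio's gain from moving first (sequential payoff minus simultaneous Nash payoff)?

Solve by backward induction (Brio leads).
- S1: Alto compares 3, 18, 13, 17 and picks M; Brio would get 17.
- S2: Alto compares 12, 4, 5, 15 and picks XL; Brio would get 11.
- S3: Alto compares 17, 1, 18, 6 and picks L; Brio would get 14.
- S4: Alto compares 6, 8, 16, 9 and picks L; Brio would get 0.
- S5: Alto compares 5, 17, 0, 18 and picks XL; Brio would get 16.
Maximizing over 17, 11, 14, 0, 16, Brio chooses S1. Subgame-perfect outcome: (M, S1) with payoffs (18, 17).
For the simultaneous game, intersect best replies.
Alto's best replies: S1→M; S2→XL; S3→L; S4→L; S5→XL.
Brio's best replies: S→S2; M→S3; L→S3; XL→S4.
The unique mutual best reply is (L, S3), giving (18, 14).
Brio's commitment gain: 17 − 14 = 3.

3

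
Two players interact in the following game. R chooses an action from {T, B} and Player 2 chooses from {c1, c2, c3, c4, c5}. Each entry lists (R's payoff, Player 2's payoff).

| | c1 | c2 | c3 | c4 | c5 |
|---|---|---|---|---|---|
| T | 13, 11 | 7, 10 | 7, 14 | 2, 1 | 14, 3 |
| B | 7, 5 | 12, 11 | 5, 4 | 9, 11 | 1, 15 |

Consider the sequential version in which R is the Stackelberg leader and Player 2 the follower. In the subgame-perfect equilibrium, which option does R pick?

T

Player 2 best-responds to each possible R move:
- T → Player 2 plays c3 (best of 11, 10, 14, 1, 3); R gets 7.
- B → Player 2 plays c5 (best of 5, 11, 4, 11, 15); R gets 1.
Maximizing over 7, 1, R chooses T. Subgame-perfect outcome: (T, c3) with payoffs (7, 14).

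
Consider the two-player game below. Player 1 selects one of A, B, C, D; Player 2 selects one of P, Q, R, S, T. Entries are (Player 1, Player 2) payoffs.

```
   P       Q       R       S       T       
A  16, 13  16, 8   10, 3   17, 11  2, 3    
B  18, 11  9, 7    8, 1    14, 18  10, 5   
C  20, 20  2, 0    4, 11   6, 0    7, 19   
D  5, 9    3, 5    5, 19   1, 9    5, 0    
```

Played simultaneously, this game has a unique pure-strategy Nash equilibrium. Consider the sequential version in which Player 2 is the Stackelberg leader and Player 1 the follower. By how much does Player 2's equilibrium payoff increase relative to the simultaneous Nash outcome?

Solve by backward induction (Player 2 leads).
- P: Player 1 compares 16, 18, 20, 5 and picks C; Player 2 would get 20.
- Q: Player 1 compares 16, 9, 2, 3 and picks A; Player 2 would get 8.
- R: Player 1 compares 10, 8, 4, 5 and picks A; Player 2 would get 3.
- S: Player 1 compares 17, 14, 6, 1 and picks A; Player 2 would get 11.
- T: Player 1 compares 2, 10, 7, 5 and picks B; Player 2 would get 5.
Among 20, 8, 3, 11, 5, the best is 20 at P. Subgame-perfect outcome: (C, P) with payoffs (20, 20).
Now find the simultaneous Nash equilibrium.
Player 1's best replies: P→C; Q→A; R→A; S→A; T→B.
Player 2's best replies: A→P; B→S; C→P; D→R.
Only (C, P) has each player best-responding; Nash payoffs (20, 20).
Player 2's commitment gain: 20 − 20 = 0.

0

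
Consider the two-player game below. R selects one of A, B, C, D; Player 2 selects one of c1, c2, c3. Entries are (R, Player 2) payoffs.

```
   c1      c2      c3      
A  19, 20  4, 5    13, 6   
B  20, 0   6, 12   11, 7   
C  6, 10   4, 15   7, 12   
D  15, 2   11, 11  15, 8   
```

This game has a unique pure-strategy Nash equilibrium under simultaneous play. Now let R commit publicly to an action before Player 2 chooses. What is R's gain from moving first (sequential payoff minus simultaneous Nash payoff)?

8

Work backward from Player 2's decision.
- A: BR = c1, leader payoff 19.
- B: BR = c2, leader payoff 6.
- C: BR = c2, leader payoff 4.
- D: BR = c2, leader payoff 11.
R's induced payoffs are 19, 6, 4, 11, so R commits to A. Subgame-perfect outcome: (A, c1) with payoffs (19, 20).
Now find the simultaneous Nash equilibrium.
R's best replies: c1→B; c2→D; c3→D.
Player 2's best replies: A→c1; B→c2; C→c2; D→c2.
Only (D, c2) has each player best-responding; Nash payoffs (11, 11).
R's commitment gain: 19 − 11 = 8.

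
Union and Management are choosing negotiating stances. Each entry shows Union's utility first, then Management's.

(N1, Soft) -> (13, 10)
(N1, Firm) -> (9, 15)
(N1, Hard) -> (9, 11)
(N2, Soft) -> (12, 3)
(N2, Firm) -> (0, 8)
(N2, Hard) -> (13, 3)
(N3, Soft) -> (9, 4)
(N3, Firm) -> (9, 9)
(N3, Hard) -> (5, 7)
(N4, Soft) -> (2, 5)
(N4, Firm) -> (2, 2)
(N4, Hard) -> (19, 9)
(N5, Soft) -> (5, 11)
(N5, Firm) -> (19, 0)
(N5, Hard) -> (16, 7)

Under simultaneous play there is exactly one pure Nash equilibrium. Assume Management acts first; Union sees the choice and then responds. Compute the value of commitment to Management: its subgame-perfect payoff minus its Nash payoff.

1

Union best-responds to each possible Management move:
- Soft → Union plays N1 (best of 13, 12, 9, 2, 5); Management gets 10.
- Firm → Union plays N5 (best of 9, 0, 9, 2, 19); Management gets 0.
- Hard → Union plays N4 (best of 9, 13, 5, 19, 16); Management gets 9.
Management's induced payoffs are 10, 0, 9, so Management commits to Soft. Subgame-perfect outcome: (N1, Soft) with payoffs (13, 10).
Under simultaneous play:
Union's best replies: Soft→N1; Firm→N5; Hard→N4.
Management's best replies: N1→Firm; N2→Firm; N3→Firm; N4→Hard; N5→Soft.
Only (N4, Hard) has each player best-responding; Nash payoffs (19, 9).
Management's commitment gain: 10 − 9 = 1.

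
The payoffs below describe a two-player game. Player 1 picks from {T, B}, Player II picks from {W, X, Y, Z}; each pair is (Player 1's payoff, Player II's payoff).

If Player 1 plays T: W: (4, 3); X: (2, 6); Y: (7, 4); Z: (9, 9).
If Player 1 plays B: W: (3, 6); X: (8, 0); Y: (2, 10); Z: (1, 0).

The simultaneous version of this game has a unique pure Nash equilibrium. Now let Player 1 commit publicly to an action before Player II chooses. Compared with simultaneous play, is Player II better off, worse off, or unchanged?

unchanged

Solve by backward induction (Player 1 leads).
- T: Player II compares 3, 6, 4, 9 and picks Z; Player 1 would get 9.
- B: Player II compares 6, 0, 10, 0 and picks Y; Player 1 would get 2.
Among 9, 2, the best is 9 at T. Subgame-perfect outcome: (T, Z) with payoffs (9, 9).
Under simultaneous play:
Player 1's best replies: W→T; X→B; Y→T; Z→T.
Player II's best replies: T→Z; B→Y.
Only (T, Z) has each player best-responding; Nash payoffs (9, 9).
Player II earns 9 sequentially versus 9 at the Nash outcome: unchanged.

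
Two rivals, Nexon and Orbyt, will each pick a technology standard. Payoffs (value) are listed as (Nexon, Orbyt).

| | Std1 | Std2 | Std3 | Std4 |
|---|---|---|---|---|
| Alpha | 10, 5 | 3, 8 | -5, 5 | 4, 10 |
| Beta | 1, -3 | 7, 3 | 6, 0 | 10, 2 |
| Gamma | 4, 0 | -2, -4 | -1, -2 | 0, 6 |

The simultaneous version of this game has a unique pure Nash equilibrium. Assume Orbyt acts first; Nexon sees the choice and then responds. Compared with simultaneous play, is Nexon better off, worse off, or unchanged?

better off

Solve by backward induction (Orbyt leads).
- Std1: Nexon compares 10, 1, 4 and picks Alpha; Orbyt would get 5.
- Std2: Nexon compares 3, 7, -2 and picks Beta; Orbyt would get 3.
- Std3: Nexon compares -5, 6, -1 and picks Beta; Orbyt would get 0.
- Std4: Nexon compares 4, 10, 0 and picks Beta; Orbyt would get 2.
Orbyt's induced payoffs are 5, 3, 0, 2, so Orbyt commits to Std1. Subgame-perfect outcome: (Alpha, Std1) with payoffs (10, 5).
Now find the simultaneous Nash equilibrium.
Nexon's best replies: Std1→Alpha; Std2→Beta; Std3→Beta; Std4→Beta.
Orbyt's best replies: Alpha→Std4; Beta→Std2; Gamma→Std4.
Only (Beta, Std2) has each player best-responding; Nash payoffs (7, 3).
Nexon earns 10 sequentially versus 7 at the Nash outcome: better off.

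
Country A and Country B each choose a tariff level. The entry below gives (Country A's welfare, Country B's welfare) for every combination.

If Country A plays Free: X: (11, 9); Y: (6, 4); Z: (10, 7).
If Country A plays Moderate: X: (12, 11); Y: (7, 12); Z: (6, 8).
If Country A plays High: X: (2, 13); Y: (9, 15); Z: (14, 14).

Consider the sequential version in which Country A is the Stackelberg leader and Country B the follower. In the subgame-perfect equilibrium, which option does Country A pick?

Solve by backward induction (Country A leads).
- Free → Country B plays X (best of 9, 4, 7); Country A gets 11.
- Moderate → Country B plays Y (best of 11, 12, 8); Country A gets 7.
- High → Country B plays Y (best of 13, 15, 14); Country A gets 9.
Among 11, 7, 9, the best is 11 at Free. Subgame-perfect outcome: (Free, X) with payoffs (11, 9).

Free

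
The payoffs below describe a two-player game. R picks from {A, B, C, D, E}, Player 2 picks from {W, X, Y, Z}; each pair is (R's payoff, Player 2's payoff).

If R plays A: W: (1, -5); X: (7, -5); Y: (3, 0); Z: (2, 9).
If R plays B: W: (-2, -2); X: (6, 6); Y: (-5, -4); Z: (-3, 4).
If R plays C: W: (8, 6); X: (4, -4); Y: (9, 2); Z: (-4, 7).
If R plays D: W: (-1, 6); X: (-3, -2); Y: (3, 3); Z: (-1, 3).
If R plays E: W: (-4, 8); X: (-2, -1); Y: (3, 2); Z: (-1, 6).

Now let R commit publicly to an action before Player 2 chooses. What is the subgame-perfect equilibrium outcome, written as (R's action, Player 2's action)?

(B, X)

Backward induction with R moving first.
- A: Player 2 compares -5, -5, 0, 9 and picks Z; R would get 2.
- B: Player 2 compares -2, 6, -4, 4 and picks X; R would get 6.
- C: Player 2 compares 6, -4, 2, 7 and picks Z; R would get -4.
- D: Player 2 compares 6, -2, 3, 3 and picks W; R would get -1.
- E: Player 2 compares 8, -1, 2, 6 and picks W; R would get -4.
R's induced payoffs are 2, 6, -4, -1, -4, so R commits to B. Subgame-perfect outcome: (B, X) with payoffs (6, 6).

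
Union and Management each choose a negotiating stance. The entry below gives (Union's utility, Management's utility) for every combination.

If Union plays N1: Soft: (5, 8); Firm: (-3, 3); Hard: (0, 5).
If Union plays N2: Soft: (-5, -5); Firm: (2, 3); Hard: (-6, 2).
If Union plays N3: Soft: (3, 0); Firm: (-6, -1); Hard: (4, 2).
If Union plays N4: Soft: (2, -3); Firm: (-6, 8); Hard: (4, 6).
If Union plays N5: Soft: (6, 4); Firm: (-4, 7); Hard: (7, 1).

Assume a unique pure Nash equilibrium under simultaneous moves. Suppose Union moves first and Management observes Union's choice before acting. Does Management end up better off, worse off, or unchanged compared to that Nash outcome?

better off

Solve by backward induction (Union leads).
- N1: BR = Soft, leader payoff 5.
- N2: BR = Firm, leader payoff 2.
- N3: BR = Hard, leader payoff 4.
- N4: BR = Firm, leader payoff -6.
- N5: BR = Firm, leader payoff -4.
Maximizing over 5, 2, 4, -6, -4, Union chooses N1. Subgame-perfect outcome: (N1, Soft) with payoffs (5, 8).
Under simultaneous play:
Union's best replies: Soft→N5; Firm→N2; Hard→N5.
Management's best replies: N1→Soft; N2→Firm; N3→Hard; N4→Firm; N5→Firm.
Only (N2, Firm) has each player best-responding; Nash payoffs (2, 3).
Management earns 8 sequentially versus 3 at the Nash outcome: better off.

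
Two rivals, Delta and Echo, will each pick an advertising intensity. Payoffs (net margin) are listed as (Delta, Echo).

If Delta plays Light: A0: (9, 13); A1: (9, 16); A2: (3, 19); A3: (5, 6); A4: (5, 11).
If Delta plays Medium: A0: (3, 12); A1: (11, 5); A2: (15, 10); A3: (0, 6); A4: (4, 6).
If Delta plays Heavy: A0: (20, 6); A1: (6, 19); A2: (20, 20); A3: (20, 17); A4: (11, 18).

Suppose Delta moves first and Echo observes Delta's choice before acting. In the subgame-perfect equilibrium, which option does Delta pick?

Heavy

Backward induction with Delta moving first.
- Light: BR = A2, leader payoff 3.
- Medium: BR = A0, leader payoff 3.
- Heavy: BR = A2, leader payoff 20.
Delta's induced payoffs are 3, 3, 20, so Delta commits to Heavy. Subgame-perfect outcome: (Heavy, A2) with payoffs (20, 20).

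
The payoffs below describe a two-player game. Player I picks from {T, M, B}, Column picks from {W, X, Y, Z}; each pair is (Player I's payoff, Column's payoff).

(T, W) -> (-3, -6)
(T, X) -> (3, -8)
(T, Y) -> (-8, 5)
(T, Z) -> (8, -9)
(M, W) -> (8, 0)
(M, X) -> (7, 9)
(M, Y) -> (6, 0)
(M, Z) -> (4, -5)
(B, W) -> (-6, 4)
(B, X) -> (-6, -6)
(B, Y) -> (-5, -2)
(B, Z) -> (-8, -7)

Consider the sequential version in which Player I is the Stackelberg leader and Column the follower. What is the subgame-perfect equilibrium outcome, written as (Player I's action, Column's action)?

(M, X)

Column best-responds to each possible Player I move:
- T: BR = Y, leader payoff -8.
- M: BR = X, leader payoff 7.
- B: BR = W, leader payoff -6.
Player I's induced payoffs are -8, 7, -6, so Player I commits to M. Subgame-perfect outcome: (M, X) with payoffs (7, 9).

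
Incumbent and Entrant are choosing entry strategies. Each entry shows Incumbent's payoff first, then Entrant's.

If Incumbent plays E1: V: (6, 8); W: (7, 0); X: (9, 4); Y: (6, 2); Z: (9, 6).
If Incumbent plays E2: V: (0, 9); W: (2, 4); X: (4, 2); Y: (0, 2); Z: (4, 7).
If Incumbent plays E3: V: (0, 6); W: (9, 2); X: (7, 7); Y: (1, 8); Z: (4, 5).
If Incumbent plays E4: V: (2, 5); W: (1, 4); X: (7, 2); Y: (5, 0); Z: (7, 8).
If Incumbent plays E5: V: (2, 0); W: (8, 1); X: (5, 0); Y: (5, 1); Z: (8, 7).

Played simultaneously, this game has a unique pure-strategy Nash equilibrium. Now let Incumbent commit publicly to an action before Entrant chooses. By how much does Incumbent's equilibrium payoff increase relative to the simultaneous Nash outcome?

Work backward from Entrant's decision.
- E1 → Entrant plays V (best of 8, 0, 4, 2, 6); Incumbent gets 6.
- E2 → Entrant plays V (best of 9, 4, 2, 2, 7); Incumbent gets 0.
- E3 → Entrant plays Y (best of 6, 2, 7, 8, 5); Incumbent gets 1.
- E4 → Entrant plays Z (best of 5, 4, 2, 0, 8); Incumbent gets 7.
- E5 → Entrant plays Z (best of 0, 1, 0, 1, 7); Incumbent gets 8.
Incumbent's induced payoffs are 6, 0, 1, 7, 8, so Incumbent commits to E5. Subgame-perfect outcome: (E5, Z) with payoffs (8, 7).
Now find the simultaneous Nash equilibrium.
Incumbent's best replies: V→E1; W→E3; X→E1; Y→E1; Z→E1.
Entrant's best replies: E1→V; E2→V; E3→Y; E4→Z; E5→Z.
Only (E1, V) has each player best-responding; Nash payoffs (6, 8).
Incumbent's commitment gain: 8 − 6 = 2.

2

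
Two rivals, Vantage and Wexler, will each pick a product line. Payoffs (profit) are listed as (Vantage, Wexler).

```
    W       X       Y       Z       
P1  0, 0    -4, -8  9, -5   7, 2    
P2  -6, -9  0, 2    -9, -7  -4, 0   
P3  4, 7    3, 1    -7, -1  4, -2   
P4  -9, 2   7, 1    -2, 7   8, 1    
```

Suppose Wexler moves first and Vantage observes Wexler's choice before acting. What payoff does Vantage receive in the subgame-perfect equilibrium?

4

Work backward from Vantage's decision.
- W: Vantage compares 0, -6, 4, -9 and picks P3; Wexler would get 7.
- X: Vantage compares -4, 0, 3, 7 and picks P4; Wexler would get 1.
- Y: Vantage compares 9, -9, -7, -2 and picks P1; Wexler would get -5.
- Z: Vantage compares 7, -4, 4, 8 and picks P4; Wexler would get 1.
Among 7, 1, -5, 1, the best is 7 at W. Subgame-perfect outcome: (P3, W) with payoffs (4, 7).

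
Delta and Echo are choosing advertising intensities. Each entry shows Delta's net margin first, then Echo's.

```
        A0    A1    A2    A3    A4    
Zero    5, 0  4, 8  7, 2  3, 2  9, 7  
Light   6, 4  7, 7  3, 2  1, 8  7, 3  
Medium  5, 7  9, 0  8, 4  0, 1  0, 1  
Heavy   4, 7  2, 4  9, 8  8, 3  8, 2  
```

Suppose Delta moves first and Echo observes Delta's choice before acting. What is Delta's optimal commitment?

Heavy

Solve by backward induction (Delta leads).
- Zero: BR = A1, leader payoff 4.
- Light: BR = A3, leader payoff 1.
- Medium: BR = A0, leader payoff 5.
- Heavy: BR = A2, leader payoff 9.
Delta's induced payoffs are 4, 1, 5, 9, so Delta commits to Heavy. Subgame-perfect outcome: (Heavy, A2) with payoffs (9, 8).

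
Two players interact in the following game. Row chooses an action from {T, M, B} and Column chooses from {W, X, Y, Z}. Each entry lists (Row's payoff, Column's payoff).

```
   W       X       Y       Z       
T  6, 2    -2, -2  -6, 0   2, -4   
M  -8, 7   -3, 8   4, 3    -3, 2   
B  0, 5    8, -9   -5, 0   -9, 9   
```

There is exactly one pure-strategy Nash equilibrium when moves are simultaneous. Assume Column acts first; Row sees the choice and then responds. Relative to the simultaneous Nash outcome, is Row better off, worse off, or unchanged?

worse off

Solve by backward induction (Column leads).
- W: Row compares 6, -8, 0 and picks T; Column would get 2.
- X: Row compares -2, -3, 8 and picks B; Column would get -9.
- Y: Row compares -6, 4, -5 and picks M; Column would get 3.
- Z: Row compares 2, -3, -9 and picks T; Column would get -4.
Among 2, -9, 3, -4, the best is 3 at Y. Subgame-perfect outcome: (M, Y) with payoffs (4, 3).
Now find the simultaneous Nash equilibrium.
Row's best replies: W→T; X→B; Y→M; Z→T.
Column's best replies: T→W; M→X; B→Z.
The unique mutual best reply is (T, W), giving (6, 2).
Row earns 4 sequentially versus 6 at the Nash outcome: worse off.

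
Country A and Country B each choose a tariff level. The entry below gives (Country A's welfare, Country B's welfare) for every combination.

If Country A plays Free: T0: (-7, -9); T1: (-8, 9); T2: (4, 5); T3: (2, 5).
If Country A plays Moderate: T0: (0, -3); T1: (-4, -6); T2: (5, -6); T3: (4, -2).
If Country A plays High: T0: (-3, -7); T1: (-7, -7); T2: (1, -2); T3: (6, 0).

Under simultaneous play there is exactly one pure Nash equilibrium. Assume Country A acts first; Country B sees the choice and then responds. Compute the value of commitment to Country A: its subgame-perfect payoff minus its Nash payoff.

Country B best-responds to each possible Country A move:
- Free → Country B plays T1 (best of -9, 9, 5, 5); Country A gets -8.
- Moderate → Country B plays T3 (best of -3, -6, -6, -2); Country A gets 4.
- High → Country B plays T3 (best of -7, -7, -2, 0); Country A gets 6.
Maximizing over -8, 4, 6, Country A chooses High. Subgame-perfect outcome: (High, T3) with payoffs (6, 0).
Under simultaneous play:
Country A's best replies: T0→Moderate; T1→Moderate; T2→Moderate; T3→High.
Country B's best replies: Free→T1; Moderate→T3; High→T3.
Only (High, T3) has each player best-responding; Nash payoffs (6, 0).
Country A's commitment gain: 6 − 6 = 0.

0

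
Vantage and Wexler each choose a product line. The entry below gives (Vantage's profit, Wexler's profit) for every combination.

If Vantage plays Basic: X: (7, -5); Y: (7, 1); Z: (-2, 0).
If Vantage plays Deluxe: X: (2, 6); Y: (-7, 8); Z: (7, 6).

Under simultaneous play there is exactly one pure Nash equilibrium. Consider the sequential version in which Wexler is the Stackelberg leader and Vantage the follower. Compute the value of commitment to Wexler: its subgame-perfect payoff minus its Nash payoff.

Work backward from Vantage's decision.
- X → Vantage plays Basic (best of 7, 2); Wexler gets -5.
- Y → Vantage plays Basic (best of 7, -7); Wexler gets 1.
- Z → Vantage plays Deluxe (best of -2, 7); Wexler gets 6.
Wexler's induced payoffs are -5, 1, 6, so Wexler commits to Z. Subgame-perfect outcome: (Deluxe, Z) with payoffs (7, 6).
For the simultaneous game, intersect best replies.
Vantage's best replies: X→Basic; Y→Basic; Z→Deluxe.
Wexler's best replies: Basic→Y; Deluxe→Y.
The unique mutual best reply is (Basic, Y), giving (7, 1).
Wexler's commitment gain: 6 − 1 = 5.

5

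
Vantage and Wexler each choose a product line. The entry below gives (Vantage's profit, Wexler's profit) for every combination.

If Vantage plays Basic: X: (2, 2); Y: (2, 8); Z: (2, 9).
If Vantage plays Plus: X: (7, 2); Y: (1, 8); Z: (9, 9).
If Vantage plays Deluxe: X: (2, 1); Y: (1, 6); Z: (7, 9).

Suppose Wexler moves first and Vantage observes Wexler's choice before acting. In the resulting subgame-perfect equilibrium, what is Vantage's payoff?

Backward induction with Wexler moving first.
- X: BR = Plus, leader payoff 2.
- Y: BR = Basic, leader payoff 8.
- Z: BR = Plus, leader payoff 9.
Among 2, 8, 9, the best is 9 at Z. Subgame-perfect outcome: (Plus, Z) with payoffs (9, 9).

9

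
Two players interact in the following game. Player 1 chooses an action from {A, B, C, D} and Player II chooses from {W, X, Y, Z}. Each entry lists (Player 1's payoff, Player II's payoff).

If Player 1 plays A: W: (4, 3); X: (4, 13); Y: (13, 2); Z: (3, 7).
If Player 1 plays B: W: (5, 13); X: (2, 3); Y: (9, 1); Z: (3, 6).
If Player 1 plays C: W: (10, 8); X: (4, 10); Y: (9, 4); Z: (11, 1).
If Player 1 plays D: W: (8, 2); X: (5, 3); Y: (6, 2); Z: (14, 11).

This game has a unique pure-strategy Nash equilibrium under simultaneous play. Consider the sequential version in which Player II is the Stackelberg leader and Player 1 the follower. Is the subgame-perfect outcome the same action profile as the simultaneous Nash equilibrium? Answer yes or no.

yes

Backward induction with Player II moving first.
- W: Player 1 compares 4, 5, 10, 8 and picks C; Player II would get 8.
- X: Player 1 compares 4, 2, 4, 5 and picks D; Player II would get 3.
- Y: Player 1 compares 13, 9, 9, 6 and picks A; Player II would get 2.
- Z: Player 1 compares 3, 3, 11, 14 and picks D; Player II would get 11.
Among 8, 3, 2, 11, the best is 11 at Z. Subgame-perfect outcome: (D, Z) with payoffs (14, 11).
Now find the simultaneous Nash equilibrium.
Player 1's best replies: W→C; X→D; Y→A; Z→D.
Player II's best replies: A→X; B→W; C→X; D→Z.
The unique mutual best reply is (D, Z), giving (14, 11).
Sequential outcome (D, Z) coincides with the Nash profile (D, Z).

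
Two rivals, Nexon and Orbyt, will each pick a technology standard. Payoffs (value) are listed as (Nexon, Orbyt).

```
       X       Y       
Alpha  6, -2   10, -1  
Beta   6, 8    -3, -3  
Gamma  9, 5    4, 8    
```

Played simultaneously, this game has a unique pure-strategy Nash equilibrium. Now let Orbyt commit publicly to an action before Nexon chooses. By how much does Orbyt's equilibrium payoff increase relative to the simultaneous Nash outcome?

Nexon best-responds to each possible Orbyt move:
- X → Nexon plays Gamma (best of 6, 6, 9); Orbyt gets 5.
- Y → Nexon plays Alpha (best of 10, -3, 4); Orbyt gets -1.
Among 5, -1, the best is 5 at X. Subgame-perfect outcome: (Gamma, X) with payoffs (9, 5).
Under simultaneous play:
Nexon's best replies: X→Gamma; Y→Alpha.
Orbyt's best replies: Alpha→Y; Beta→X; Gamma→Y.
Only (Alpha, Y) has each player best-responding; Nash payoffs (10, -1).
Orbyt's commitment gain: 5 − -1 = 6.

6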